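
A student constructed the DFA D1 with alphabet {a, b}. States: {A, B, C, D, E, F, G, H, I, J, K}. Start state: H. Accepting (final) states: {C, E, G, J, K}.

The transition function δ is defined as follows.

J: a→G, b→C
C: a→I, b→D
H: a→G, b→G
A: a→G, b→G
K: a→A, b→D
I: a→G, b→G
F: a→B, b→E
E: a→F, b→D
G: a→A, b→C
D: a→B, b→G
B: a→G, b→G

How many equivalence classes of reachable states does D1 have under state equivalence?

4

States {E,F,J,K} cannot be reached from the start state, so discard them.
Initial partition by acceptance: {C,G} | {A,B,D,H,I}.
Refine {C,G} on symbol b: members go to different blocks, giving {C} and {G}.
Refine {A,B,D,H,I} on symbol a: members go to different blocks, giving {A,B,H,I} and {D}.
Stable partition: {C} | {A,B,H,I} | {G} | {D} — 4 equivalence classes.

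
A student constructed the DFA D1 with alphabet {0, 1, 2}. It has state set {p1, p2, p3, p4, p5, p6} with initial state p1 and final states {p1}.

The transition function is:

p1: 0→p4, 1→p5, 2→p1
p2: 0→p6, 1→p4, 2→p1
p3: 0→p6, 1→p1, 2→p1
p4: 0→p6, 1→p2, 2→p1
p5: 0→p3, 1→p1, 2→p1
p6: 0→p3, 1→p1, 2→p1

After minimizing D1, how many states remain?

3

Every state is reachable, so we keep all 6.
Initial partition by acceptance: {p1} | {p2,p3,p4,p5,p6}.
Refine {p2,p3,p4,p5,p6} on symbol 1: members go to different blocks, giving {p3,p5,p6} and {p2,p4}.
The partition is now stable with 3 blocks: {p1} | {p3,p5,p6} | {p2,p4}.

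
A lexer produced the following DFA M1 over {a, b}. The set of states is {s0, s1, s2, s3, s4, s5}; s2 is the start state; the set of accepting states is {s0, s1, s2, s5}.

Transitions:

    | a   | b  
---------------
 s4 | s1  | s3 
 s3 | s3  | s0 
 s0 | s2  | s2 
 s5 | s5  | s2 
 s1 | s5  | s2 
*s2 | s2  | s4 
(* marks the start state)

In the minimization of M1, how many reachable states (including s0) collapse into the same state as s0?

1

All states are reachable from the start state.
Start with accepting vs non-accepting: {s0,s1,s2,s5} | {s3,s4}.
Split {s0,s1,s2,s5} by δ(·,b) → {s0,s1,s5} and {s2}.
Split {s0,s1,s5} by δ(·,a) → {s1,s5} and {s0}.
Split {s3,s4} by δ(·,a) → {s3} and {s4}.
The partition is now stable with 5 blocks: {s1,s5} | {s3} | {s2} | {s0} | {s4}.
State s0 belongs to the block {s0}, which has 1 states.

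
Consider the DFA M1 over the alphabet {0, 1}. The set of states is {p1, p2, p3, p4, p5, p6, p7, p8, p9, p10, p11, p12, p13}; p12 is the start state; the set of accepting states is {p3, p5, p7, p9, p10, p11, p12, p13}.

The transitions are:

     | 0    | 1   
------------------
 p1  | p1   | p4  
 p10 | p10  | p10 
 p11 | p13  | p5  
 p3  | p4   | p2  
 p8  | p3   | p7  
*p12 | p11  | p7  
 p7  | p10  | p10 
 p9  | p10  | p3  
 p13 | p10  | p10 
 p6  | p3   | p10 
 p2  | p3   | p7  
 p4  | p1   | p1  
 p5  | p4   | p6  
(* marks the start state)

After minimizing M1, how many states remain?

6

States {p8,p9} cannot be reached from the start state, so discard them.
Start with accepting vs non-accepting: {p3,p5,p7,p10,p11,p12,p13} | {p1,p2,p4,p6}.
On input 0, block {p3,p5,p7,p10,p11,p12,p13} splits into {p7,p10,p11,p12,p13} and {p3,p5}.
Refine {p7,p10,p11,p12,p13} on symbol 1: members go to different blocks, giving {p7,p10,p12,p13} and {p11}.
Refine {p7,p10,p12,p13} on symbol 0: members go to different blocks, giving {p7,p10,p13} and {p12}.
Split {p1,p2,p4,p6} by δ(·,0) → {p1,p4} and {p2,p6}.
Stable partition: {p7,p10,p13} | {p1,p4} | {p3,p5} | {p11} | {p12} | {p2,p6} — 6 equivalence classes.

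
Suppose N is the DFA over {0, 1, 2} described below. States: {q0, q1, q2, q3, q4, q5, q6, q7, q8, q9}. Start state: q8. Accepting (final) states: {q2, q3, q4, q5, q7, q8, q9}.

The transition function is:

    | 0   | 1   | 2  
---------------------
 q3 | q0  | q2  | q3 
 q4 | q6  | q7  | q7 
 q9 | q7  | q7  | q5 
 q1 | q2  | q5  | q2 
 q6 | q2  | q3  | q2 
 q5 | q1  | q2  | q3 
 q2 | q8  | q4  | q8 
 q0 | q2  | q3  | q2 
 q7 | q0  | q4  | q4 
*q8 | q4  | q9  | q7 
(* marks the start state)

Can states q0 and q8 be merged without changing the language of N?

Every state is reachable, so we keep all 10.
Start with accepting vs non-accepting: {q2,q3,q4,q5,q7,q8,q9} | {q0,q1,q6}.
Refine {q2,q3,q4,q5,q7,q8,q9} on symbol 0: members go to different blocks, giving {q3,q4,q5,q7} and {q2,q8,q9}.
Split {q3,q4,q5,q7} by δ(·,1) → {q3,q5} and {q4,q7}.
On input 0, block {q2,q8,q9} splits into {q8,q9} and {q2}.
On input 1, block {q8,q9} splits into {q8} and {q9}.
The partition is now stable with 6 blocks: {q3,q5} | {q0,q1,q6} | {q8} | {q4,q7} | {q2} | {q9}.
q0 and q8 end up in different blocks, so they are distinguishable. For instance, the string 'ε' is accepted from only q8.

No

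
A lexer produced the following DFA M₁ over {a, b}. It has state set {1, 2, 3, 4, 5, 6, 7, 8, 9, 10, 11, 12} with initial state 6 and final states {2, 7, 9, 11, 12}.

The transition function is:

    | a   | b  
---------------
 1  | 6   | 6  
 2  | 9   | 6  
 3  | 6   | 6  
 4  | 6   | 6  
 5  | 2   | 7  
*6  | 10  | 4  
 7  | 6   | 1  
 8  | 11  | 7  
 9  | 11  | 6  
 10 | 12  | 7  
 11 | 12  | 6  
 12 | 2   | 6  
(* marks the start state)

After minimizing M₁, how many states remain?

First remove the unreachable states {3,5,8}; 9 states remain.
P0 = {2,7,9,11,12} | {1,4,6,10}.
On input a, block {2,7,9,11,12} splits into {2,9,11,12} and {7}.
Split {1,4,6,10} by δ(·,a) → {1,4,6} and {10}.
On input a, block {1,4,6} splits into {1,4} and {6}.
Stable partition: {2,9,11,12} | {1,4} | {7} | {10} | {6} — 5 equivalence classes.

5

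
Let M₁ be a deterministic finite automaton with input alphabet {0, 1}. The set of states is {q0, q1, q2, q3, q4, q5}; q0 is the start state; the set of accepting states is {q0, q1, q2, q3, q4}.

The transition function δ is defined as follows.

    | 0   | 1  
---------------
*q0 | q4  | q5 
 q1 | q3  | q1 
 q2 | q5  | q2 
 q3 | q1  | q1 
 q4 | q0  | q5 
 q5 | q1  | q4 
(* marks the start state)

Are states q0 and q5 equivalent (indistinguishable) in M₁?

First remove the unreachable states {q2}; 5 states remain.
Initial partition by acceptance: {q0,q1,q3,q4} | {q5}.
Refine {q0,q1,q3,q4} on symbol 1: members go to different blocks, giving {q0,q4} and {q1,q3}.
Stable partition: {q0,q4} | {q5} | {q1,q3} — 3 equivalence classes.
q0 and q5 end up in different blocks, so they are distinguishable. For instance, the string 'ε' is accepted from only q0.

No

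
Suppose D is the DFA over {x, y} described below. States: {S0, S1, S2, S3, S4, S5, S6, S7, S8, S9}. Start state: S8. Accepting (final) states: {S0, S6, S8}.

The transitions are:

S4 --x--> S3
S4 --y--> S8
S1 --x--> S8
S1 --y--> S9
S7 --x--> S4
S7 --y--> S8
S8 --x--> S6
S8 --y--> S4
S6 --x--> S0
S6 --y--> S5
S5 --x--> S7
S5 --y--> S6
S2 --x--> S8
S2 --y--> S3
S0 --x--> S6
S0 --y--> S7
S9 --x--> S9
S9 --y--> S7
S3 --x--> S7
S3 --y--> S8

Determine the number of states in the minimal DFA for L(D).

First remove the unreachable states {S1,S2,S9}; 7 states remain.
Start with accepting vs non-accepting: {S0,S6,S8} | {S3,S4,S5,S7}.
Stable partition: {S0,S6,S8} | {S3,S4,S5,S7} — 2 equivalence classes.

2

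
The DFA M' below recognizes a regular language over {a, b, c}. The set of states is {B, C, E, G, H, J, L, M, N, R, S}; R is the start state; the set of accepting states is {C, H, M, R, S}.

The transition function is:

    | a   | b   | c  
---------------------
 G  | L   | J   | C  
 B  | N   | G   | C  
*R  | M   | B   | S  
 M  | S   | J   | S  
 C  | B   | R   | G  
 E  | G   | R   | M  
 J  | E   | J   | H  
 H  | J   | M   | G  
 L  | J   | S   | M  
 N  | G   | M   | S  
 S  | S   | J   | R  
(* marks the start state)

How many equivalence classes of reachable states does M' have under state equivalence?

4

Every state is reachable, so we keep all 11.
Initial partition by acceptance: {C,H,M,R,S} | {B,E,G,J,L,N}.
Split {C,H,M,R,S} by δ(·,a) → {M,R,S} and {C,H}.
Refine {B,E,G,J,L,N} on symbol b: members go to different blocks, giving {E,L,N} and {B,G,J}.
The partition is now stable with 4 blocks: {M,R,S} | {E,L,N} | {C,H} | {B,G,J}.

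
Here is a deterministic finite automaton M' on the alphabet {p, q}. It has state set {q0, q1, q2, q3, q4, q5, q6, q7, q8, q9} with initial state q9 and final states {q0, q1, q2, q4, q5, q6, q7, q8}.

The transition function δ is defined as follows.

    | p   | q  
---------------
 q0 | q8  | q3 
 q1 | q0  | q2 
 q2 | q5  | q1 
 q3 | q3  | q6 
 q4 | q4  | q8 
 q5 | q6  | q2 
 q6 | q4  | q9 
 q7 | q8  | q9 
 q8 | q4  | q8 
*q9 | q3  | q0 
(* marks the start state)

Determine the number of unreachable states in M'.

BFS from q9 reaches {q0, q3, q4, q6, q8, q9}; the 4 state(s) q1, q2, q5, q7 are never visited.

4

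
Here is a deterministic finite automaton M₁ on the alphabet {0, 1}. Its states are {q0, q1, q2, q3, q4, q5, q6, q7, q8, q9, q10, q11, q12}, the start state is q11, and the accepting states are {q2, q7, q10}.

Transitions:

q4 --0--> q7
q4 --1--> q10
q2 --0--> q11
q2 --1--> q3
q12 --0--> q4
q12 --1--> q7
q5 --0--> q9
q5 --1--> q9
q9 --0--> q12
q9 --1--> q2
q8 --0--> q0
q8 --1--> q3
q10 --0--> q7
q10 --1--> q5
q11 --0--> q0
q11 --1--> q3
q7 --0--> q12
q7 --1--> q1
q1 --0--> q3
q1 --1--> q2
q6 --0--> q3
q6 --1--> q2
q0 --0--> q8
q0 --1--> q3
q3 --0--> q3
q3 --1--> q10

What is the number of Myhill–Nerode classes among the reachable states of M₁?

10

Reachable states from the start: {q0,q1,q2,q3,q4,q5,q7,q8,q9,q10,q11,q12}. Unreachable: {q6} — drop them.
P0 = {q2,q7,q10} | {q0,q1,q3,q4,q5,q8,q9,q11,q12}.
Refine {q2,q7,q10} on symbol 0: members go to different blocks, giving {q2,q7} and {q10}.
On input 0, block {q0,q1,q3,q4,q5,q8,q9,q11,q12} splits into {q0,q1,q3,q5,q8,q9,q11,q12} and {q4}.
Refine {q0,q1,q3,q5,q8,q9,q11,q12} on symbol 0: members go to different blocks, giving {q0,q1,q3,q5,q8,q9,q11} and {q12}.
Split {q2,q7} by δ(·,0) → {q2} and {q7}.
Split {q0,q1,q3,q5,q8,q9,q11} by δ(·,0) → {q0,q1,q3,q5,q8,q11} and {q9}.
Split {q0,q1,q3,q5,q8,q11} by δ(·,0) → {q0,q1,q3,q8,q11} and {q5}.
Split {q0,q1,q3,q8,q11} by δ(·,1) → {q0,q8,q11} and {q1} and {q3}.
Stable partition: {q2} | {q0,q8,q11} | {q10} | {q4} | {q12} | {q7} | {q9} | {q5} | {q1} | {q3} — 10 equivalence classes.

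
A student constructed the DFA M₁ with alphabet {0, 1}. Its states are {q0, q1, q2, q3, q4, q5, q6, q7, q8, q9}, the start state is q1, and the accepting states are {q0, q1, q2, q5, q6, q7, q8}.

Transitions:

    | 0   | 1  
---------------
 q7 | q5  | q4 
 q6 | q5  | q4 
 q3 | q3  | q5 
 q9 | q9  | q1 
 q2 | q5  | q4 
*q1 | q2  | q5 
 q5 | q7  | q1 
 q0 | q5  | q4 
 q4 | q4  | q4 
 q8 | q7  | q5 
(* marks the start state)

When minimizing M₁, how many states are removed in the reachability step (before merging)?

5

Starting at q1 and following transitions, the reachable set is {q1, q2, q4, q5, q7}. That leaves q0, q3, q6, q8, q9 unreachable — 5 in total.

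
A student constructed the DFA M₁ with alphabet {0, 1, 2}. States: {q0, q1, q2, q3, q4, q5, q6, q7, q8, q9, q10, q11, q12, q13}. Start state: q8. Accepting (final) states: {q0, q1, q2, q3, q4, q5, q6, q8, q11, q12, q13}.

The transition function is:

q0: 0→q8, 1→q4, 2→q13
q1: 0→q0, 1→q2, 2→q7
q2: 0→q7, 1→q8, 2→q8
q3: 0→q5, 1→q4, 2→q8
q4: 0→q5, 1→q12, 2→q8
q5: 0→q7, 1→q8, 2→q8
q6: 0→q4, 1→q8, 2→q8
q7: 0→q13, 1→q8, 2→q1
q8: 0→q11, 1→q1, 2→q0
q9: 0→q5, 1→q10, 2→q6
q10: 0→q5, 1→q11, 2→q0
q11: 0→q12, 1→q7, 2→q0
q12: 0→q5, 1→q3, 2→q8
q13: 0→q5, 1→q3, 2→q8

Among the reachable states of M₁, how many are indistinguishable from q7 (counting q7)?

1

States {q6,q9,q10} cannot be reached from the start state, so discard them.
Initial partition by acceptance: {q0,q1,q2,q3,q4,q5,q8,q11,q12,q13} | {q7}.
Split {q0,q1,q2,q3,q4,q5,q8,q11,q12,q13} by δ(·,0) → {q0,q1,q3,q4,q8,q11,q12,q13} and {q2,q5}.
Refine {q0,q1,q3,q4,q8,q11,q12,q13} on symbol 0: members go to different blocks, giving {q0,q1,q8,q11} and {q3,q4,q12,q13}.
Refine {q0,q1,q8,q11} on symbol 0: members go to different blocks, giving {q0,q1,q8} and {q11}.
On input 0, block {q0,q1,q8} splits into {q0,q1} and {q8}.
On input 0, block {q0,q1} splits into {q0} and {q1}.
Stable partition: {q0} | {q7} | {q2,q5} | {q3,q4,q12,q13} | {q11} | {q8} | {q1} — 7 equivalence classes.
State q7 belongs to the block {q7}, which has 1 states.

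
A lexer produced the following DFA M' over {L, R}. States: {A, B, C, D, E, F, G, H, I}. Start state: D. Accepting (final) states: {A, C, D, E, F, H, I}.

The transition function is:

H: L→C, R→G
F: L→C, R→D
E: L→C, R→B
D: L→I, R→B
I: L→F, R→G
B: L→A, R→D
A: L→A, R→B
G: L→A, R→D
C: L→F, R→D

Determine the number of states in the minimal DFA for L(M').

5

Reachable states from the start: {A,B,C,D,F,G,I}. Unreachable: {E,H} — drop them.
Start with accepting vs non-accepting: {A,C,D,F,I} | {B,G}.
Refine {A,C,D,F,I} on symbol R: members go to different blocks, giving {A,D,I} and {C,F}.
On input L, block {A,D,I} splits into {A,D} and {I}.
Split {A,D} by δ(·,L) → {A} and {D}.
The partition is now stable with 5 blocks: {A} | {B,G} | {C,F} | {I} | {D}.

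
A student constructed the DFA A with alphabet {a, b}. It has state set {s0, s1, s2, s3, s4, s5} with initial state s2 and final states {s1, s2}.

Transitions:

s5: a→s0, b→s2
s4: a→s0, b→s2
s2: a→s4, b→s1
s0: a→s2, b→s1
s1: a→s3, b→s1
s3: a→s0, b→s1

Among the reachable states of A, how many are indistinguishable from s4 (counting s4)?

2

Reachable states from the start: {s0,s1,s2,s3,s4}. Unreachable: {s5} — drop them.
P0 = {s1,s2} | {s0,s3,s4}.
Split {s0,s3,s4} by δ(·,a) → {s3,s4} and {s0}.
Stable partition: {s1,s2} | {s3,s4} | {s0} — 3 equivalence classes.
The equivalence class containing s4 is {s3,s4}, of size 2.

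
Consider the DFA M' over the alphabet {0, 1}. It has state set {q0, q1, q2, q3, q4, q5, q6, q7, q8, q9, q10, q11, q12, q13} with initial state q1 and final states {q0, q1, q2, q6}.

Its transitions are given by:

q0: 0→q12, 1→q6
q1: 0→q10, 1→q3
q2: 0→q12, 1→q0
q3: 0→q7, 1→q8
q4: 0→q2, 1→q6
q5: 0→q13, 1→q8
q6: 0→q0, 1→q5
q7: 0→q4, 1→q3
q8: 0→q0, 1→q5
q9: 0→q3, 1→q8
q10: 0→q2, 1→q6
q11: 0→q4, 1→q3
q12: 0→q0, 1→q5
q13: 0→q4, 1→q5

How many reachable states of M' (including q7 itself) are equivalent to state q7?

2

Reachable states from the start: {q0,q1,q2,q3,q4,q5,q6,q7,q8,q10,q12,q13}. Unreachable: {q9,q11} — drop them.
P0 = {q0,q1,q2,q6} | {q3,q4,q5,q7,q8,q10,q12,q13}.
Split {q0,q1,q2,q6} by δ(·,0) → {q0,q1,q2} and {q6}.
Split {q0,q1,q2} by δ(·,1) → {q0} and {q1} and {q2}.
On input 0, block {q3,q4,q5,q7,q8,q10,q12,q13} splits into {q3,q5,q7,q13} and {q4,q10} and {q8,q12}.
Split {q3,q5,q7,q13} by δ(·,0) → {q3,q5} and {q7,q13}.
The partition is now stable with 8 blocks: {q0} | {q3,q5} | {q6} | {q1} | {q2} | {q4,q10} | {q8,q12} | {q7,q13}.
State q7 belongs to the block {q7,q13}, which has 2 states.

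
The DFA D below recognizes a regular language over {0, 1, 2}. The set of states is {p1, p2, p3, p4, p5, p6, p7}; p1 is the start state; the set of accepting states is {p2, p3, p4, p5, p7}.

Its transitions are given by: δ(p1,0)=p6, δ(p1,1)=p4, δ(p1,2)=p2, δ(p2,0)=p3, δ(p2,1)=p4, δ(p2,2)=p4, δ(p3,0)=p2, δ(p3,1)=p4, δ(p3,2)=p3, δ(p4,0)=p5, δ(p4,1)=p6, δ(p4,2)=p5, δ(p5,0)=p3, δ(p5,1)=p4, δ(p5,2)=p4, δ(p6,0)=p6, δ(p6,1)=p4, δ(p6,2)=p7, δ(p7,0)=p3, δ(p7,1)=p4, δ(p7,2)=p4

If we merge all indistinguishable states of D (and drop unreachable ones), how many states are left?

All states are reachable from the start state.
P0 = {p2,p3,p4,p5,p7} | {p1,p6}.
On input 1, block {p2,p3,p4,p5,p7} splits into {p2,p3,p5,p7} and {p4}.
Refine {p2,p3,p5,p7} on symbol 2: members go to different blocks, giving {p2,p5,p7} and {p3}.
The partition is now stable with 4 blocks: {p2,p5,p7} | {p1,p6} | {p4} | {p3}.

4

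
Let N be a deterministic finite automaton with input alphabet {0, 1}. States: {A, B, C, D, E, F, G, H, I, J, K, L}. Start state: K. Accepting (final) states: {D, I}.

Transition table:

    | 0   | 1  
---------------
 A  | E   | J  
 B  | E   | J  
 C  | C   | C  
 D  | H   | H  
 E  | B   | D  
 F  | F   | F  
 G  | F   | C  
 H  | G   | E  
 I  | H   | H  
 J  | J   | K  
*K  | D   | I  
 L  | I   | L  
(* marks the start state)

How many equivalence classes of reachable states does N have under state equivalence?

First remove the unreachable states {A,L}; 10 states remain.
Start with accepting vs non-accepting: {D,I} | {B,C,E,F,G,H,J,K}.
Refine {B,C,E,F,G,H,J,K} on symbol 0: members go to different blocks, giving {B,C,E,F,G,H,J} and {K}.
Refine {B,C,E,F,G,H,J} on symbol 1: members go to different blocks, giving {B,C,F,G,H} and {E} and {J}.
Refine {B,C,F,G,H} on symbol 0: members go to different blocks, giving {C,F,G,H} and {B}.
Split {C,F,G,H} by δ(·,1) → {C,F,G} and {H}.
No further refinement is possible. Final partition (7 blocks): {D,I} | {C,F,G} | {K} | {E} | {J} | {B} | {H}.

7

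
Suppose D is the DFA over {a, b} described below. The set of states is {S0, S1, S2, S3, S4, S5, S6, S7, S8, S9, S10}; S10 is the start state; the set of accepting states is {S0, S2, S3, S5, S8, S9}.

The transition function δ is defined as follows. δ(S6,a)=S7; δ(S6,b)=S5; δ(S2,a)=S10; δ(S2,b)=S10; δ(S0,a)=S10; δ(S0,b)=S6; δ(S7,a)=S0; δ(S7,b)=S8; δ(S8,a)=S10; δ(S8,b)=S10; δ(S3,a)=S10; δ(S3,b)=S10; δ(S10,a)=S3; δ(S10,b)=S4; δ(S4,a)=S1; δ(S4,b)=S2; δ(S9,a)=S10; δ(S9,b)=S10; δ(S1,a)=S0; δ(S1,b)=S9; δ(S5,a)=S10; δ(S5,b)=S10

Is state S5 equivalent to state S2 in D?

Yes

Every state is reachable, so we keep all 11.
Start with accepting vs non-accepting: {S0,S2,S3,S5,S8,S9} | {S1,S4,S6,S7,S10}.
Refine {S1,S4,S6,S7,S10} on symbol a: members go to different blocks, giving {S1,S7,S10} and {S4,S6}.
Refine {S0,S2,S3,S5,S8,S9} on symbol b: members go to different blocks, giving {S2,S3,S5,S8,S9} and {S0}.
Refine {S1,S7,S10} on symbol a: members go to different blocks, giving {S1,S7} and {S10}.
The partition is now stable with 5 blocks: {S2,S3,S5,S8,S9} | {S1,S7} | {S4,S6} | {S0} | {S10}.
S5 and S2 lie in the same block of the stable partition, so they are equivalent — no string distinguishes them.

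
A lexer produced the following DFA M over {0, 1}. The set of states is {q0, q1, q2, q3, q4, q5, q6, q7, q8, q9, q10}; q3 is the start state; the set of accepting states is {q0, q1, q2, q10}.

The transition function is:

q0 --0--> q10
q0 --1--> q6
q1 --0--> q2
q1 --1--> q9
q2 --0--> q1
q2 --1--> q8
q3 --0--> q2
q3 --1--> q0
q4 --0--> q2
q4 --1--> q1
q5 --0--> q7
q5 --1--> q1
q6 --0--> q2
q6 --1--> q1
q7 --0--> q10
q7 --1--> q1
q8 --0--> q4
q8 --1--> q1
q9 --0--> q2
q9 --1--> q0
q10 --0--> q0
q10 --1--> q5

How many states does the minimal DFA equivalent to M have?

4

Start with accepting vs non-accepting: {q0,q1,q2,q10} | {q3,q4,q5,q6,q7,q8,q9}.
Refine {q3,q4,q5,q6,q7,q8,q9} on symbol 0: members go to different blocks, giving {q3,q4,q6,q7,q9} and {q5,q8}.
Refine {q0,q1,q2,q10} on symbol 1: members go to different blocks, giving {q0,q1} and {q2,q10}.
Stable partition: {q0,q1} | {q3,q4,q6,q7,q9} | {q5,q8} | {q2,q10} — 4 equivalence classes.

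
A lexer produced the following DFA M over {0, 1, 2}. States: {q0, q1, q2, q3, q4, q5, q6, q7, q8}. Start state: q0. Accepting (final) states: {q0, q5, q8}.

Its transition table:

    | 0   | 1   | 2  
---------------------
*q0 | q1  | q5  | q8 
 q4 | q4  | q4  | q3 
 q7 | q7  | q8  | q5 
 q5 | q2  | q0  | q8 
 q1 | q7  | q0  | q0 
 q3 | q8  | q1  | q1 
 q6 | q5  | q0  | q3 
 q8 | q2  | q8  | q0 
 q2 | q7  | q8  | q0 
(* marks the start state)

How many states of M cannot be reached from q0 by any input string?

3

BFS from q0 reaches {q0, q1, q2, q5, q7, q8}; the 3 state(s) q3, q4, q6 are never visited.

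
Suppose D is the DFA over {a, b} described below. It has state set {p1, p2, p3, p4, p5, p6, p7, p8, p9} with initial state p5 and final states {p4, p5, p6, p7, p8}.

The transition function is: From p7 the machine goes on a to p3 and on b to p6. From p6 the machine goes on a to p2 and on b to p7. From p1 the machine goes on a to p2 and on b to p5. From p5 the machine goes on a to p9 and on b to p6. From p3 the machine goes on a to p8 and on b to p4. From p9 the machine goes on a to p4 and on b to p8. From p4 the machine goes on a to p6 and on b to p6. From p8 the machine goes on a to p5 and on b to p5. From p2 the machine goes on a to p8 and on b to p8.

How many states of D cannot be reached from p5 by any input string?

Starting at p5 and following transitions, the reachable set is {p2, p3, p4, p5, p6, p7, p8, p9}. That leaves p1 unreachable — 1 in total.

1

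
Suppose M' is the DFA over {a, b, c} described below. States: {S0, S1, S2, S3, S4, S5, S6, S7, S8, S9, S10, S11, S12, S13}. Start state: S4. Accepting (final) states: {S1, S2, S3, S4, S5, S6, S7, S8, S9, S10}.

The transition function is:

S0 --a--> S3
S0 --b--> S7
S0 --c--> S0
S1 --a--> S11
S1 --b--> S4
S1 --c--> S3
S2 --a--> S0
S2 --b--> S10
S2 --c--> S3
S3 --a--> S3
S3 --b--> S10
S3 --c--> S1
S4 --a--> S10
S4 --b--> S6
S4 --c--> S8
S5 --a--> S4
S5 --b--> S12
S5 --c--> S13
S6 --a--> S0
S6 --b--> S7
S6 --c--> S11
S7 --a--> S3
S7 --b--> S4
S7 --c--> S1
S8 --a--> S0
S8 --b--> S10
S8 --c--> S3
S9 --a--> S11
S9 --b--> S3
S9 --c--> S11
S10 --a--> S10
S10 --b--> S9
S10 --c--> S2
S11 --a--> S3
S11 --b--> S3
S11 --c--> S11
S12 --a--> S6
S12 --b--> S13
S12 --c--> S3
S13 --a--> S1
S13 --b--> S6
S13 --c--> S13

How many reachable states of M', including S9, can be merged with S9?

Reachable states from the start: {S0,S1,S2,S3,S4,S6,S7,S8,S9,S10,S11}. Unreachable: {S5,S12,S13} — drop them.
Start with accepting vs non-accepting: {S1,S2,S3,S4,S6,S7,S8,S9,S10} | {S0,S11}.
Split {S1,S2,S3,S4,S6,S7,S8,S9,S10} by δ(·,a) → {S1,S2,S6,S8,S9} and {S3,S4,S7,S10}.
Split {S1,S2,S6,S8,S9} by δ(·,c) → {S1,S2,S8} and {S6,S9}.
Split {S3,S4,S7,S10} by δ(·,b) → {S3,S7} and {S4,S10}.
No further refinement is possible. Final partition (5 blocks): {S1,S2,S8} | {S0,S11} | {S3,S7} | {S6,S9} | {S4,S10}.
State S9 belongs to the block {S6,S9}, which has 2 states.

2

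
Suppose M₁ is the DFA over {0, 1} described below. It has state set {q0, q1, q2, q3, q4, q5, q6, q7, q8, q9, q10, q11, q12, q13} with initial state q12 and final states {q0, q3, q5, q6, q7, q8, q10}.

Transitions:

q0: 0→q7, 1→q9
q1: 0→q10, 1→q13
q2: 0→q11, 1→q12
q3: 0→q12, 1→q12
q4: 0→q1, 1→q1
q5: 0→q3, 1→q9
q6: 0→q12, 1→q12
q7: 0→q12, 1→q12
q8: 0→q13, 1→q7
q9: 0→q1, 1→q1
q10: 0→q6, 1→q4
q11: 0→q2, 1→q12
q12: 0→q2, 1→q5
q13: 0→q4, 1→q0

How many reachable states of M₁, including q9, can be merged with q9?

First remove the unreachable states {q8}; 13 states remain.
P0 = {q0,q3,q5,q6,q7,q10} | {q1,q2,q4,q9,q11,q12,q13}.
Refine {q0,q3,q5,q6,q7,q10} on symbol 0: members go to different blocks, giving {q0,q5,q10} and {q3,q6,q7}.
Split {q1,q2,q4,q9,q11,q12,q13} by δ(·,0) → {q2,q4,q9,q11,q12,q13} and {q1}.
On input 0, block {q2,q4,q9,q11,q12,q13} splits into {q2,q11,q12,q13} and {q4,q9}.
Split {q2,q11,q12,q13} by δ(·,0) → {q2,q11,q12} and {q13}.
On input 1, block {q2,q11,q12} splits into {q2,q11} and {q12}.
Stable partition: {q0,q5,q10} | {q2,q11} | {q3,q6,q7} | {q1} | {q4,q9} | {q13} | {q12} — 7 equivalence classes.
State q9 belongs to the block {q4,q9}, which has 2 states.

2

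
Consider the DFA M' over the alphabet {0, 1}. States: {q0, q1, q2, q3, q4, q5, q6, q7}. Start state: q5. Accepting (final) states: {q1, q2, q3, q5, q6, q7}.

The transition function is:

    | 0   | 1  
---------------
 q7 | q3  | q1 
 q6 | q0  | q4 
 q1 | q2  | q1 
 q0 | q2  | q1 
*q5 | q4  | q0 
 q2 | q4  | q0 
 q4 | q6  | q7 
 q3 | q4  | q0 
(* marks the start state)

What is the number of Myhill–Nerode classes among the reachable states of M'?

Every state is reachable, so we keep all 8.
P0 = {q1,q2,q3,q5,q6,q7} | {q0,q4}.
Split {q1,q2,q3,q5,q6,q7} by δ(·,0) → {q2,q3,q5,q6} and {q1,q7}.
No further refinement is possible. Final partition (3 blocks): {q2,q3,q5,q6} | {q0,q4} | {q1,q7}.

3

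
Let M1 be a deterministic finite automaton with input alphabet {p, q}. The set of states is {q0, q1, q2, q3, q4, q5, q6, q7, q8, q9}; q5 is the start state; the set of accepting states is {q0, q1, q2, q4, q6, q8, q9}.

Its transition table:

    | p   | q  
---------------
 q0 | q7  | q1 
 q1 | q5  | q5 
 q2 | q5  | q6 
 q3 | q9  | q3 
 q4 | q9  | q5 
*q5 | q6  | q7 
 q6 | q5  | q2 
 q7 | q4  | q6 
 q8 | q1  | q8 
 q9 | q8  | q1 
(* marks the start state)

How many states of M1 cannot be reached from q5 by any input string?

No path from q5 leads to q0, q3; the other 8 states are all reachable.

2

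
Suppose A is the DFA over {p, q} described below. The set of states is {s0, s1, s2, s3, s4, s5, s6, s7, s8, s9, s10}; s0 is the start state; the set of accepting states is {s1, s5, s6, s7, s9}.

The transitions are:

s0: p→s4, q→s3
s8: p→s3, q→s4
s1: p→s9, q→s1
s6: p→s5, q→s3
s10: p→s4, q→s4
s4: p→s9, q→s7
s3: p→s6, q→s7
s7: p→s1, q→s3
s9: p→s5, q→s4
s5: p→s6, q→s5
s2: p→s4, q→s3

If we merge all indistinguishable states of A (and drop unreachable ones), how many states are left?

4

States {s2,s8,s10} cannot be reached from the start state, so discard them.
Initial partition by acceptance: {s1,s5,s6,s7,s9} | {s0,s3,s4}.
Refine {s1,s5,s6,s7,s9} on symbol q: members go to different blocks, giving {s6,s7,s9} and {s1,s5}.
Split {s0,s3,s4} by δ(·,p) → {s3,s4} and {s0}.
The partition is now stable with 4 blocks: {s6,s7,s9} | {s3,s4} | {s1,s5} | {s0}.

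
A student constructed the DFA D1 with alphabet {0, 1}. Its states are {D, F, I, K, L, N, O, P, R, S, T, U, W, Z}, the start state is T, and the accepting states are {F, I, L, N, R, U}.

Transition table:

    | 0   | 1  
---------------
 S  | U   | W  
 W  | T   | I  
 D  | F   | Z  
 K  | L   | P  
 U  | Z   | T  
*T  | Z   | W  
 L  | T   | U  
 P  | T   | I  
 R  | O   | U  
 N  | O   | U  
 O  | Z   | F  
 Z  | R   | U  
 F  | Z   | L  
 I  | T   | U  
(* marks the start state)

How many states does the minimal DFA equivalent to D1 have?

Reachable states from the start: {F,I,L,O,R,T,U,W,Z}. Unreachable: {D,K,N,P,S} — drop them.
Start with accepting vs non-accepting: {F,I,L,R,U} | {O,T,W,Z}.
Split {F,I,L,R,U} by δ(·,1) → {F,I,L,R} and {U}.
On input 1, block {F,I,L,R} splits into {I,L,R} and {F}.
Split {O,T,W,Z} by δ(·,0) → {O,T,W} and {Z}.
Split {O,T,W} by δ(·,0) → {O,T} and {W}.
On input 1, block {O,T} splits into {O} and {T}.
On input 0, block {I,L,R} splits into {I,L} and {R}.
Stable partition: {I,L} | {O} | {U} | {F} | {Z} | {W} | {T} | {R} — 8 equivalence classes.

8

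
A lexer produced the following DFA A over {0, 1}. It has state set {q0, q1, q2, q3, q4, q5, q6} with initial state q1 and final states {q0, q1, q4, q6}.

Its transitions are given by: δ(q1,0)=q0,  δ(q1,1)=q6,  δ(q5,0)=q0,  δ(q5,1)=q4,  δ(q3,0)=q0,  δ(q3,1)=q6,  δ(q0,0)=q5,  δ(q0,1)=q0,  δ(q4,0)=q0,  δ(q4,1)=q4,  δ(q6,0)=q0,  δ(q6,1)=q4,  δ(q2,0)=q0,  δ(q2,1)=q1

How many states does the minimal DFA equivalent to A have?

3

First remove the unreachable states {q2,q3}; 5 states remain.
P0 = {q0,q1,q4,q6} | {q5}.
On input 0, block {q0,q1,q4,q6} splits into {q1,q4,q6} and {q0}.
The partition is now stable with 3 blocks: {q1,q4,q6} | {q5} | {q0}.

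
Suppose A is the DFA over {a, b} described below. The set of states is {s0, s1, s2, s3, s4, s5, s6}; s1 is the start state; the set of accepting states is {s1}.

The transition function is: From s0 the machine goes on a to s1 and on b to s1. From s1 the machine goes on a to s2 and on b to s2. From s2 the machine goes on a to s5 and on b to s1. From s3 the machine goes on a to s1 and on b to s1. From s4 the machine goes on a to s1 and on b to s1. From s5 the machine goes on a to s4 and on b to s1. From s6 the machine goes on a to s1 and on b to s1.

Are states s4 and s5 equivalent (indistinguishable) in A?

First remove the unreachable states {s0,s3,s6}; 4 states remain.
P0 = {s1} | {s2,s4,s5}.
Refine {s2,s4,s5} on symbol a: members go to different blocks, giving {s2,s5} and {s4}.
Refine {s2,s5} on symbol a: members go to different blocks, giving {s2} and {s5}.
No further refinement is possible. Final partition (4 blocks): {s1} | {s2} | {s4} | {s5}.
s4 and s5 end up in different blocks, so they are distinguishable. For instance, the string 'a' is accepted from only s4.

No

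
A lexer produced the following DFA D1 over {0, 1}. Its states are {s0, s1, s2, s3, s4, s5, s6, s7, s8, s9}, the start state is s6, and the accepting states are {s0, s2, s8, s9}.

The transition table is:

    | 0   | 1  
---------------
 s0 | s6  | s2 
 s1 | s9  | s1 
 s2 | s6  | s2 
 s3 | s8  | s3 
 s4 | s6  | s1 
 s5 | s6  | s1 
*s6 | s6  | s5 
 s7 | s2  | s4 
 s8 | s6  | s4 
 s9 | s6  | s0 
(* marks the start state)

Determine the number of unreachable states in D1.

BFS from s6 reaches {s0, s1, s2, s5, s6, s9}; the 4 state(s) s3, s4, s7, s8 are never visited.

4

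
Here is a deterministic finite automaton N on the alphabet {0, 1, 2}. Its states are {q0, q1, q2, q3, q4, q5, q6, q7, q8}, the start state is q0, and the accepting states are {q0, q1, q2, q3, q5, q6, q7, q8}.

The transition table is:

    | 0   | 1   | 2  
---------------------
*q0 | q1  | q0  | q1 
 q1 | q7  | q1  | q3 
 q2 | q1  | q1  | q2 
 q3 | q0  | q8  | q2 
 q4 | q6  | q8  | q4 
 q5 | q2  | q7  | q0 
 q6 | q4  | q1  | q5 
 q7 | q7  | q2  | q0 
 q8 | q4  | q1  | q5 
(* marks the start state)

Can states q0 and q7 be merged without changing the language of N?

No

Every state is reachable, so we keep all 9.
P0 = {q0,q1,q2,q3,q5,q6,q7,q8} | {q4}.
Refine {q0,q1,q2,q3,q5,q6,q7,q8} on symbol 0: members go to different blocks, giving {q0,q1,q2,q3,q5,q7} and {q6,q8}.
Refine {q0,q1,q2,q3,q5,q7} on symbol 1: members go to different blocks, giving {q0,q1,q2,q5,q7} and {q3}.
On input 2, block {q0,q1,q2,q5,q7} splits into {q0,q2,q5,q7} and {q1}.
Refine {q0,q2,q5,q7} on symbol 0: members go to different blocks, giving {q0,q2} and {q5,q7}.
Refine {q0,q2} on symbol 1: members go to different blocks, giving {q0} and {q2}.
Split {q5,q7} by δ(·,0) → {q5} and {q7}.
Stable partition: {q0} | {q4} | {q6,q8} | {q3} | {q1} | {q5} | {q2} | {q7} — 8 equivalence classes.
q0 and q7 end up in different blocks, so they are distinguishable. For instance, the string '0210' is accepted from only q7.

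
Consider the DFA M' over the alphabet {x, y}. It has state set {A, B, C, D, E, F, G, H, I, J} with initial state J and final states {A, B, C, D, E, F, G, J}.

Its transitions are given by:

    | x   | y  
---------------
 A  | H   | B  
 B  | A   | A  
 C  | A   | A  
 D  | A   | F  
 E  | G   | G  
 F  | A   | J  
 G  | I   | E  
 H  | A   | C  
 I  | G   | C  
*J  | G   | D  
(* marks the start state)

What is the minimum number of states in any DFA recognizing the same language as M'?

4

Start with accepting vs non-accepting: {A,B,C,D,E,F,G,J} | {H,I}.
Refine {A,B,C,D,E,F,G,J} on symbol x: members go to different blocks, giving {B,C,D,E,F,J} and {A,G}.
Refine {B,C,D,E,F,J} on symbol y: members go to different blocks, giving {B,C,E} and {D,F,J}.
Stable partition: {B,C,E} | {H,I} | {A,G} | {D,F,J} — 4 equivalence classes.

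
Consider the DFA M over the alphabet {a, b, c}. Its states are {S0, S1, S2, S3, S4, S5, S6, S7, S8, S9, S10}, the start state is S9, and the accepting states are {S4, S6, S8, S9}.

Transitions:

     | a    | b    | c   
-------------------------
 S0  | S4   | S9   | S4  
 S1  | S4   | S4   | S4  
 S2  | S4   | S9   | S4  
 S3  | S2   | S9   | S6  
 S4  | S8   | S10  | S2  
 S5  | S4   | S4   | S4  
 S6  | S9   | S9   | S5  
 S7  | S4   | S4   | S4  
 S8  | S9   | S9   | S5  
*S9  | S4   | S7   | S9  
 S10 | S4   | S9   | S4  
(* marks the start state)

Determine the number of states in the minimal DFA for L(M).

5

Reachable states from the start: {S2,S4,S5,S7,S8,S9,S10}. Unreachable: {S0,S1,S3,S6} — drop them.
P0 = {S4,S8,S9} | {S2,S5,S7,S10}.
On input b, block {S4,S8,S9} splits into {S4,S9} and {S8}.
Split {S4,S9} by δ(·,a) → {S4} and {S9}.
Refine {S2,S5,S7,S10} on symbol b: members go to different blocks, giving {S2,S10} and {S5,S7}.
Stable partition: {S4} | {S2,S10} | {S8} | {S9} | {S5,S7} — 5 equivalence classes.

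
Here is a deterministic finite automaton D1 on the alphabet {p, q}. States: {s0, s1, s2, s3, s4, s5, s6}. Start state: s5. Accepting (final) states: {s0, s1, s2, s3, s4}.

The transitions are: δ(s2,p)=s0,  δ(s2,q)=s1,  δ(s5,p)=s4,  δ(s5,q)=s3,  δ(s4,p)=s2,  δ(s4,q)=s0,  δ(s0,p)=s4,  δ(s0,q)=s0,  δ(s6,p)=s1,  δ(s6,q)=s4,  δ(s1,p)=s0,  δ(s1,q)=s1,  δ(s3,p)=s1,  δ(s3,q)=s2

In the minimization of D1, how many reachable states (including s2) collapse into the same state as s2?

First remove the unreachable states {s6}; 6 states remain.
Initial partition by acceptance: {s0,s1,s2,s3,s4} | {s5}.
Stable partition: {s0,s1,s2,s3,s4} | {s5} — 2 equivalence classes.
State s2 belongs to the block {s0,s1,s2,s3,s4}, which has 5 states.

5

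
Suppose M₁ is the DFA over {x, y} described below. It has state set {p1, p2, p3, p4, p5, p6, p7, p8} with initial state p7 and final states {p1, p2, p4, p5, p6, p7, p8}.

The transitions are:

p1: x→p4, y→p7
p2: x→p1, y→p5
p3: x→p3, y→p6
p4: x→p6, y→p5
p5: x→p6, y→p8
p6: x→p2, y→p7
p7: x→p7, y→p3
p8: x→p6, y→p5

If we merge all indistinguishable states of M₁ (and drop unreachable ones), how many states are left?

4

All states are reachable from the start state.
P0 = {p1,p2,p4,p5,p6,p7,p8} | {p3}.
Split {p1,p2,p4,p5,p6,p7,p8} by δ(·,y) → {p1,p2,p4,p5,p6,p8} and {p7}.
On input y, block {p1,p2,p4,p5,p6,p8} splits into {p2,p4,p5,p8} and {p1,p6}.
Stable partition: {p2,p4,p5,p8} | {p3} | {p7} | {p1,p6} — 4 equivalence classes.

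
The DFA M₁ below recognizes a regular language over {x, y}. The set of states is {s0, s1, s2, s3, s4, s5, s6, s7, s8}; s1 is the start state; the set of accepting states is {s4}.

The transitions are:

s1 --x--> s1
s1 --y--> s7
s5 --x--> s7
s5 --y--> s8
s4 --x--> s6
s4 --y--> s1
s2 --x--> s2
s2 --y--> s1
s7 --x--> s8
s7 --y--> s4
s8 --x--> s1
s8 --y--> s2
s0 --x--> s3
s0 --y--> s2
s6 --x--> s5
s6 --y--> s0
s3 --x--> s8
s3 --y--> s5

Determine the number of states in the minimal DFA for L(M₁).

9

All states are reachable from the start state.
Start with accepting vs non-accepting: {s4} | {s0,s1,s2,s3,s5,s6,s7,s8}.
On input y, block {s0,s1,s2,s3,s5,s6,s7,s8} splits into {s0,s1,s2,s3,s5,s6,s8} and {s7}.
On input x, block {s0,s1,s2,s3,s5,s6,s8} splits into {s0,s1,s2,s3,s6,s8} and {s5}.
Refine {s0,s1,s2,s3,s6,s8} on symbol x: members go to different blocks, giving {s0,s1,s2,s3,s8} and {s6}.
Split {s0,s1,s2,s3,s8} by δ(·,y) → {s0,s2,s8} and {s1} and {s3}.
Split {s0,s2,s8} by δ(·,x) → {s0} and {s2} and {s8}.
Stable partition: {s4} | {s0} | {s7} | {s5} | {s6} | {s1} | {s3} | {s2} | {s8} — 9 equivalence classes.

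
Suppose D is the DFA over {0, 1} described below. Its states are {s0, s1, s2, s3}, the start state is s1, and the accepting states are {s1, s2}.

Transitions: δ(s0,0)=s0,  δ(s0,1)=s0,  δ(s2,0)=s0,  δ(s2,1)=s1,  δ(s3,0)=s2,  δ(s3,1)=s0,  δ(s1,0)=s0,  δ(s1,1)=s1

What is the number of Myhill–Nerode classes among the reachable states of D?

Reachable states from the start: {s0,s1}. Unreachable: {s2,s3} — drop them.
Initial partition by acceptance: {s1} | {s0}.
Stable partition: {s1} | {s0} — 2 equivalence classes.

2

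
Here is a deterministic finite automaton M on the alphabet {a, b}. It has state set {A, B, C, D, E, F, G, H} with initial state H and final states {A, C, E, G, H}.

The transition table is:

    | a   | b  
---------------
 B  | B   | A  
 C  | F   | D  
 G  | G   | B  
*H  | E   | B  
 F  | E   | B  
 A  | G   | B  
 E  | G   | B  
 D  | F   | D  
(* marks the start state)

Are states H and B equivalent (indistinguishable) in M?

First remove the unreachable states {C,D,F}; 5 states remain.
P0 = {A,E,G,H} | {B}.
No further refinement is possible. Final partition (2 blocks): {A,E,G,H} | {B}.
H and B end up in different blocks, so they are distinguishable. For instance, the string 'ε' is accepted from only H.

No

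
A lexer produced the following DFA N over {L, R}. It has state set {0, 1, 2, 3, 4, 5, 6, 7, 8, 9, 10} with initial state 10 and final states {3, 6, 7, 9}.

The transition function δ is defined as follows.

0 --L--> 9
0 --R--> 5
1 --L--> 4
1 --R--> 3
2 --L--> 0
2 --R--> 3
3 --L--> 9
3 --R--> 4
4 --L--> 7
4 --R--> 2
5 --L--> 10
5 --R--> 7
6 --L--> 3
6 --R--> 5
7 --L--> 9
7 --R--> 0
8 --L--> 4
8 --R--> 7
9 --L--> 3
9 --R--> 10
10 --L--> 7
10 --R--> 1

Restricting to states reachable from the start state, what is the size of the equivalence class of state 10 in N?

3

Reachable states from the start: {0,1,2,3,4,5,7,9,10}. Unreachable: {6,8} — drop them.
Initial partition by acceptance: {3,7,9} | {0,1,2,4,5,10}.
Refine {0,1,2,4,5,10} on symbol L: members go to different blocks, giving {0,4,10} and {1,2,5}.
The partition is now stable with 3 blocks: {3,7,9} | {0,4,10} | {1,2,5}.
State 10 belongs to the block {0,4,10}, which has 3 states.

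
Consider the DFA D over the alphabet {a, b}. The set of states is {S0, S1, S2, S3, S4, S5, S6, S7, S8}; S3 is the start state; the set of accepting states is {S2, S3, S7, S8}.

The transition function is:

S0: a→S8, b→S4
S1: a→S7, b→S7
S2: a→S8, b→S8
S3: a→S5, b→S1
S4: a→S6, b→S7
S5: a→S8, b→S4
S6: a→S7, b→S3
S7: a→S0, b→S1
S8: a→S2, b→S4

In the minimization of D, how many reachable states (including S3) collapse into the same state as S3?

Every state is reachable, so we keep all 9.
P0 = {S2,S3,S7,S8} | {S0,S1,S4,S5,S6}.
Split {S2,S3,S7,S8} by δ(·,a) → {S2,S8} and {S3,S7}.
Refine {S2,S8} on symbol b: members go to different blocks, giving {S2} and {S8}.
Refine {S0,S1,S4,S5,S6} on symbol a: members go to different blocks, giving {S0,S5} and {S1,S6} and {S4}.
The partition is now stable with 6 blocks: {S2} | {S0,S5} | {S3,S7} | {S8} | {S1,S6} | {S4}.
State S3 belongs to the block {S3,S7}, which has 2 states.

2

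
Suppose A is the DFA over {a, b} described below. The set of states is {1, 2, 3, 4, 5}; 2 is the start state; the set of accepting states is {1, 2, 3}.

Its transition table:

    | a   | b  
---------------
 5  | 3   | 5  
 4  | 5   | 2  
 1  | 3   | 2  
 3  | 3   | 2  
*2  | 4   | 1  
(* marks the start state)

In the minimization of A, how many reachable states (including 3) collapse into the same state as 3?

2

P0 = {1,2,3} | {4,5}.
Refine {1,2,3} on symbol a: members go to different blocks, giving {1,3} and {2}.
On input a, block {4,5} splits into {4} and {5}.
Stable partition: {1,3} | {4} | {2} | {5} — 4 equivalence classes.
The equivalence class containing 3 is {1,3}, of size 2.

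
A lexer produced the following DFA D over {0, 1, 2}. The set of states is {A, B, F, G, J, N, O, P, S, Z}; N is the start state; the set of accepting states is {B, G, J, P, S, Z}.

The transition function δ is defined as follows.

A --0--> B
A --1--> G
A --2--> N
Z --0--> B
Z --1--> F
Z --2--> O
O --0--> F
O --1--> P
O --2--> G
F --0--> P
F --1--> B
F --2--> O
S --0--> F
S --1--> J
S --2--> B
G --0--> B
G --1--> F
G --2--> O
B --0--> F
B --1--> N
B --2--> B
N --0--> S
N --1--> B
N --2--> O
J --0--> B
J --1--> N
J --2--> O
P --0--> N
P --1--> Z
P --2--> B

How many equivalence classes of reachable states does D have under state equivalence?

First remove the unreachable states {A}; 9 states remain.
Start with accepting vs non-accepting: {B,G,J,P,S,Z} | {F,N,O}.
Refine {B,G,J,P,S,Z} on symbol 0: members go to different blocks, giving {G,J,Z} and {B,P,S}.
On input 0, block {F,N,O} splits into {F,N} and {O}.
Refine {B,P,S} on symbol 1: members go to different blocks, giving {P,S} and {B}.
The partition is now stable with 5 blocks: {G,J,Z} | {F,N} | {P,S} | {O} | {B}.

5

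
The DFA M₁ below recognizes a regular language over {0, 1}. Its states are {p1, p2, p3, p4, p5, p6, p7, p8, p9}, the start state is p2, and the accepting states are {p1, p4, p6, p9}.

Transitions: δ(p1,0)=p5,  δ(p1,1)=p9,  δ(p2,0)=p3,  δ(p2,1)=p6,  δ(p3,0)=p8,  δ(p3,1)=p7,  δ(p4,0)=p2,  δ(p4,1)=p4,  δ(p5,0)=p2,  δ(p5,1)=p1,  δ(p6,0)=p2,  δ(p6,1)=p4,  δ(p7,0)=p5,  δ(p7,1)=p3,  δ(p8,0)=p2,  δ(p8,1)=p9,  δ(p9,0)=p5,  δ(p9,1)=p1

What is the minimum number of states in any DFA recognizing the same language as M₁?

5

P0 = {p1,p4,p6,p9} | {p2,p3,p5,p7,p8}.
Split {p2,p3,p5,p7,p8} by δ(·,1) → {p2,p5,p8} and {p3,p7}.
Refine {p2,p5,p8} on symbol 0: members go to different blocks, giving {p5,p8} and {p2}.
Refine {p1,p4,p6,p9} on symbol 0: members go to different blocks, giving {p1,p9} and {p4,p6}.
The partition is now stable with 5 blocks: {p1,p9} | {p5,p8} | {p3,p7} | {p2} | {p4,p6}.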